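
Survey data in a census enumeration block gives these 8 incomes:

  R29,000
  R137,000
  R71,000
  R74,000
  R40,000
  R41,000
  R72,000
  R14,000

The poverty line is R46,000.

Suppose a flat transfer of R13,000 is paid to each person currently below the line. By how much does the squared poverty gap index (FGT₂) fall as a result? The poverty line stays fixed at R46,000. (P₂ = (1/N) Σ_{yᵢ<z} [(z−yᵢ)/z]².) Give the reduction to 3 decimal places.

Before: below the line — R14,000, R29,000, R40,000, R41,000; squared poverty gap index (FGT₂) = 0.08117.
After the R13,000 transfer: below the line — R27,000, R42,000; squared poverty gap index (FGT₂) = 0.02227.
Reduction = 0.08117 − 0.02227 = 0.059.

0.059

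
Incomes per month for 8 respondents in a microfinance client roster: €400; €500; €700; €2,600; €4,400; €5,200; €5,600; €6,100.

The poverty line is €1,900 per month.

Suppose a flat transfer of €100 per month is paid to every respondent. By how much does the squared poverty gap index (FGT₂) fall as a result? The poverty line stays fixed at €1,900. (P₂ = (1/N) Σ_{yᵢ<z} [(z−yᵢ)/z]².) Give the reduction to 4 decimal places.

Before: below the line — €400, €500, €700; squared poverty gap index (FGT₂) = 0.195637.
After the €100 transfer: below the line — €500, €600, €800; squared poverty gap index (FGT₂) = 0.168283.
Reduction = 0.195637 − 0.168283 = 0.0274.

0.0274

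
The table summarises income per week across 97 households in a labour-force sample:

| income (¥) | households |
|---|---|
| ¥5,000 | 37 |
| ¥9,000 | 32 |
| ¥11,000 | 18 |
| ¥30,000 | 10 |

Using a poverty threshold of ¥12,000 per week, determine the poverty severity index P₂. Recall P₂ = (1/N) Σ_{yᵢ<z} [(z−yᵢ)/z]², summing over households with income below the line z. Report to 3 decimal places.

0.152

Poor units: 37×¥5,000, 32×¥9,000, 18×¥11,000 (q = 87 of N = 97).
Shortfall ratios: (12000−5000)/12000 = 0.5833 (×37); (12000−9000)/12000 = 0.2500 (×32); (12000−11000)/12000 = 0.0833 (×18).
Squared: 0.3403 (×37); 0.0625 (×32); 0.0069 (×18).
Sum = 14.715278; P₂ = 14.715278 / 97 = 0.152.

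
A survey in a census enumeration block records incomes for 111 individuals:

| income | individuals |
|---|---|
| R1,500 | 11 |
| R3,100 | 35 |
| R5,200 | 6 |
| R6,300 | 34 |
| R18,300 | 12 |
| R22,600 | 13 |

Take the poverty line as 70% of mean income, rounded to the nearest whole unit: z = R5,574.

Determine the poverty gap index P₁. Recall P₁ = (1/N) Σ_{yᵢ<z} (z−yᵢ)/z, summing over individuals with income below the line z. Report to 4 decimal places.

Below z: 11×R1,500, 35×R3,100, 6×R5,200 (q = 52 of N = 111).
Shortfall ratios: (5574−1500)/5574 = 0.7309 (×11); (5574−3100)/5574 = 0.4438 (×35); (5574−5200)/5574 = 0.0671 (×6).
Σ = 23.977036. Dividing by the full population N = 111 gives P₁ = 0.2160.

0.2160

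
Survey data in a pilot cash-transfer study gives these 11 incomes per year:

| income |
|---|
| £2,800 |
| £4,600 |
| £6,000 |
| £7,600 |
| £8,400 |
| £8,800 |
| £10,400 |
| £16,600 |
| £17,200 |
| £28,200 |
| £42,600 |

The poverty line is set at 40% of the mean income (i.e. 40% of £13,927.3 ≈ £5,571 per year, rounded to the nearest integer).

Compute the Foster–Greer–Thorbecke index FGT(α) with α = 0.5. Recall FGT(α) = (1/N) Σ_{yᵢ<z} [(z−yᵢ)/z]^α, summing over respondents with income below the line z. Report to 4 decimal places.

0.1021

Incomes under z: £2,800, £4,600 (q = 2 of N = 11).
Normalized shortfalls: (5571−2800)/5571 = 0.4974; (5571−4600)/5571 = 0.1743.
Raised to α = 0.5: 0.70526; 0.41749.
Sum = 1.122751; FGT(0.5) = 1.122751 / 11 = 0.1021.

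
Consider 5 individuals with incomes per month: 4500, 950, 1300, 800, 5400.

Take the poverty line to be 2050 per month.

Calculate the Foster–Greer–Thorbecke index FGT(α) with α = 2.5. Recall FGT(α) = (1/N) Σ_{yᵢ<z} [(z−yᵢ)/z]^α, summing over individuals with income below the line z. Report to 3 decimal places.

Poor units: 800, 950, 1300 (q = 3 of N = 5).
Relative gaps: (2050−800)/2050 = 0.6098; (2050−950)/2050 = 0.5366; (2050−1300)/2050 = 0.3659.
Raised to α = 2.5: 0.29033; 0.21091; 0.08096.
Sum = 0.582199; FGT(2.5) = 0.582199 / 5 = 0.116.

0.116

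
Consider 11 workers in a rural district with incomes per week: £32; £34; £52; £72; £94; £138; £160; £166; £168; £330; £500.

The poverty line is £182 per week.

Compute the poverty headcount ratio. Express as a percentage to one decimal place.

81.8%

9 of the 11 workers have income below £182.
H = 9/11 = 81.8%.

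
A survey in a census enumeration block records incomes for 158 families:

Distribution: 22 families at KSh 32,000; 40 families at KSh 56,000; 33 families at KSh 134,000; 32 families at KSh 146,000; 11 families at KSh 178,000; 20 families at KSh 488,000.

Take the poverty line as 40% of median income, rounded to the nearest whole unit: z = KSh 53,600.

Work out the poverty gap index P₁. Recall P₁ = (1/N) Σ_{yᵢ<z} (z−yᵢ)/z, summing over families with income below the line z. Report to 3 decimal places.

0.056

Incomes under z: 22×KSh 32,000 (q = 22 of N = 158).
Relative gaps: (53600−32000)/53600 = 0.4030 (×22).
Sum of shortfalls = 8.865672; P₁ averages over all N: 8.865672 / 158 = 0.056.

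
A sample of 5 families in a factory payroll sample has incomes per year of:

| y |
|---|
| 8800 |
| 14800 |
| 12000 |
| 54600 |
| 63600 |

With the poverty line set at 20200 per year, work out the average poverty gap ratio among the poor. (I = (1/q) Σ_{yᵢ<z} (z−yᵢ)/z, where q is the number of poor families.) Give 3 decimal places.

Poor units: 8800, 12000, 14800 (q = 3 of N = 5).
Shortfall ratios (z−y)/z: 0.5644, 0.4059, 0.2673; sum = 1.237624.
The income-gap ratio divides by q (the poor only): 1.237624 / 3 = 0.413.

0.413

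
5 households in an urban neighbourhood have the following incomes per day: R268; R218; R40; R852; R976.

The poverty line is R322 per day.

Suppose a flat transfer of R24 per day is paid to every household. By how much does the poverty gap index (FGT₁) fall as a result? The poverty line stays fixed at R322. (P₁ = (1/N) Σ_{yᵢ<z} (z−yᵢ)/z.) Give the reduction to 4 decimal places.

Before: below the line — R40, R218, R268; poverty gap index (FGT₁) = 0.273292.
After the R24 transfer: below the line — R64, R242, R292; poverty gap index (FGT₁) = 0.228571.
Reduction = 0.273292 − 0.228571 = 0.0447.

0.0447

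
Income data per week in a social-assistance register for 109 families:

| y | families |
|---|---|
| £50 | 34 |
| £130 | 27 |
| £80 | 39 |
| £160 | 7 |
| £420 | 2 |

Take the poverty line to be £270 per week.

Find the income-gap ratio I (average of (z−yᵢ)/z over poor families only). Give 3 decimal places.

Below z: 34×£50, 39×£80, 27×£130, 7×£160 (q = 107 of N = 109).
Shortfall ratios (z−y)/z: 0.8148 (×34), 0.7037 (×39), 0.5185 (×27), 0.4074 (×7); sum = 72.000000.
The income-gap ratio divides by q (the poor only): 72.000000 / 107 = 0.673.

0.673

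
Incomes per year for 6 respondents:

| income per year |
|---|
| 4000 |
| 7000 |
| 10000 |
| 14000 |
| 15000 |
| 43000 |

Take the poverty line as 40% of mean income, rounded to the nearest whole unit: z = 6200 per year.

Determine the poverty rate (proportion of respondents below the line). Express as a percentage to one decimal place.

16.7%

1 of the 6 respondents have income below 6200.
H = 1/6 = 16.7%.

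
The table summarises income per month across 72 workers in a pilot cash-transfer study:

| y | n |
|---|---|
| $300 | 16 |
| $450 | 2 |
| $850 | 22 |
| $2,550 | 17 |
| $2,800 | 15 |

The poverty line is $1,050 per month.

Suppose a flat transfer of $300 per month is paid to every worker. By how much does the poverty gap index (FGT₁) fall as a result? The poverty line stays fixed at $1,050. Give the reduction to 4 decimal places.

0.1296

Before: below the line — 16×$300, 2×$450, 22×$850; poverty gap index (FGT₁) = 0.232804.
After the $300 transfer: below the line — 16×$600, 2×$750; poverty gap index (FGT₁) = 0.103175.
Reduction = 0.232804 − 0.103175 = 0.1296.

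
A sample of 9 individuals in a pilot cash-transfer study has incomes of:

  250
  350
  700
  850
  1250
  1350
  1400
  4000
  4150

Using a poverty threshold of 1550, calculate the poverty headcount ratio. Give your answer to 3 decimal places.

7 of the 9 individuals have income below 1550.
H = 7/9 = 0.778.

0.778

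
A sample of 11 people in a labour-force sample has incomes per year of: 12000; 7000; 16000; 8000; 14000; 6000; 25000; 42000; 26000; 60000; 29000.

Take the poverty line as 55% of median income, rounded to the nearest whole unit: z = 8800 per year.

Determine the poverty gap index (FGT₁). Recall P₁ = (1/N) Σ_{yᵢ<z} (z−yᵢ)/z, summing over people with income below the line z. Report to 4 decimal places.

Poor units: 6000, 7000, 8000 (q = 3 of N = 11).
Normalized shortfalls: (8800−6000)/8800 = 0.3182; (8800−7000)/8800 = 0.2045; (8800−8000)/8800 = 0.0909.
Sum of shortfalls = 0.613636; P₁ averages over all N: 0.613636 / 11 = 0.0558.

0.0558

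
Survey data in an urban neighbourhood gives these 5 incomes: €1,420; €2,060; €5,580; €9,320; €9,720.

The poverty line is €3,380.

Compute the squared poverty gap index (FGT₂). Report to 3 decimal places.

Below z: €1,420, €2,060 (q = 2 of N = 5).
Normalized shortfalls: (3380−1420)/3380 = 0.5799; (3380−2060)/3380 = 0.3905.
Squared: 0.3363; 0.1525.
Sum = 0.488778; P₂ = 0.488778 / 5 = 0.098.

0.098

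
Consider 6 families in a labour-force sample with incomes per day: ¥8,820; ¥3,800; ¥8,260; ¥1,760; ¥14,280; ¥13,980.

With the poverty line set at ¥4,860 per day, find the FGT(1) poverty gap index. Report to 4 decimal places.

0.1427

Below z: ¥1,760, ¥3,800 (q = 2 of N = 6).
Normalized shortfalls: (4860−1760)/4860 = 0.6379; (4860−3800)/4860 = 0.2181.
Sum of shortfalls = 0.855967; P₁ averages over all N: 0.855967 / 6 = 0.1427.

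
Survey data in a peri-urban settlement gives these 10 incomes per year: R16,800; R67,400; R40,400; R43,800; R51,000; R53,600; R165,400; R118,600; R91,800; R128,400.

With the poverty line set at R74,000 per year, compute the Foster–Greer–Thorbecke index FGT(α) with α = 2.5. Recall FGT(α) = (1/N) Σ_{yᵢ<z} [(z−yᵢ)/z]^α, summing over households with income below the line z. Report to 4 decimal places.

0.0867

Below z: R16,800, R40,400, R43,800, R51,000, R53,600, R67,400 (q = 6 of N = 10).
Gap ratios (z−y)/z: (74000−16800)/74000 = 0.7730; (74000−40400)/74000 = 0.4541; (74000−43800)/74000 = 0.4081; (74000−51000)/74000 = 0.3108; (74000−53600)/74000 = 0.2757; (74000−67400)/74000 = 0.0892.
Raised to α = 2.5: 0.52530; 0.13892; 0.10640; 0.05386; 0.03990; 0.00238.
Sum = 0.866759; FGT(2.5) = 0.866759 / 10 = 0.0867.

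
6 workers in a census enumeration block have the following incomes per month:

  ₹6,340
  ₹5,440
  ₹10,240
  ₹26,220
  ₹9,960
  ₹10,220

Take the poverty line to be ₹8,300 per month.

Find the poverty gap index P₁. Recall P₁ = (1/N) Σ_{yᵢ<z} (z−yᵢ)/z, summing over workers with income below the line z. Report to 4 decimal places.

Below the line: ₹5,440, ₹6,340 (q = 2 of N = 6).
Shortfall ratios: (8300−5440)/8300 = 0.3446; (8300−6340)/8300 = 0.2361.
Sum of shortfalls = 0.580723; P₁ averages over all N: 0.580723 / 6 = 0.0968.

0.0968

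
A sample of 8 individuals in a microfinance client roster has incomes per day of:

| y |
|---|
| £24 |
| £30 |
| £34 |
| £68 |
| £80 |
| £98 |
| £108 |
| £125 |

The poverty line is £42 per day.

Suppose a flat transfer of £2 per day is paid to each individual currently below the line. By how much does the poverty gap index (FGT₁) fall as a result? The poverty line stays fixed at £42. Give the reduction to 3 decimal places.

Before: below the line — £24, £30, £34; poverty gap index (FGT₁) = 0.11310.
After the £2 transfer: below the line — £26, £32, £36; poverty gap index (FGT₁) = 0.09524.
Reduction = 0.11310 − 0.09524 = 0.018.

0.018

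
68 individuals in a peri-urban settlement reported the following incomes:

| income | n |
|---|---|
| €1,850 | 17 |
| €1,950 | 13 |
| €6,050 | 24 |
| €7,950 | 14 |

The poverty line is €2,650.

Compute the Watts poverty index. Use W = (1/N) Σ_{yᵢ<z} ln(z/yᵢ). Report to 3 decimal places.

0.148

Below z: 17×€1,850, 13×€1,950 (q = 30 of N = 68).
Log shortfalls: ln(2650/1850) = 0.3594 (×17); ln(2650/1950) = 0.3067 (×13).
W = 10.096851 / 68 = 0.148.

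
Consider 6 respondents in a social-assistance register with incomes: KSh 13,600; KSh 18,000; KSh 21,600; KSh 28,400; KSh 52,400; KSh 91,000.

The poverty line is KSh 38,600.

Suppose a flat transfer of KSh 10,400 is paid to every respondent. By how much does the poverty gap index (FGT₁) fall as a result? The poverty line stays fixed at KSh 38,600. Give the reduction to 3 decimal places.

Before: below the line — KSh 13,600, KSh 18,000, KSh 21,600, KSh 28,400; poverty gap index (FGT₁) = 0.31434.
After the KSh 10,400 transfer: below the line — KSh 24,000, KSh 28,400, KSh 32,000; poverty gap index (FGT₁) = 0.13558.
Reduction = 0.31434 − 0.13558 = 0.179.

0.179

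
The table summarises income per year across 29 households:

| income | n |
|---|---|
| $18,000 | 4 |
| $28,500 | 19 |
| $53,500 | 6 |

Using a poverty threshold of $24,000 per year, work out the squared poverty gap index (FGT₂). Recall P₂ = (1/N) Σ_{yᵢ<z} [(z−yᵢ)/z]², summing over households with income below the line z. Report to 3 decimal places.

Poor units: 4×$18,000 (q = 4 of N = 29).
Gap ratios (z−y)/z: (24000−18000)/24000 = 0.2500 (×4).
Squared: 0.0625 (×4).
Sum = 0.250000; P₂ = 0.250000 / 29 = 0.009.

0.009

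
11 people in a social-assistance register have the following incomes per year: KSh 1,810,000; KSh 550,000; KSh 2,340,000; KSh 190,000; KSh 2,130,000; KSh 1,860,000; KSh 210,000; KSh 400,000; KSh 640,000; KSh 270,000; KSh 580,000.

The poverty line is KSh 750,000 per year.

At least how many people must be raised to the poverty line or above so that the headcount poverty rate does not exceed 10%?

7 of the 11 people are poor, so H = 7/11 = 0.636.
A headcount ratio of at most 10% allows at most ⌊0.10 × 11⌋ = 1 poor people.
So at least 7 − 1 = 6 must be lifted.

6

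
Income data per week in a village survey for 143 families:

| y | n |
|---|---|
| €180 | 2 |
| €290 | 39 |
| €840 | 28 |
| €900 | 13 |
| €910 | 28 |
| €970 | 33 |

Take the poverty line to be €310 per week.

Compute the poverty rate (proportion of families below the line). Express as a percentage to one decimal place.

28.7%

41 of the 143 families have income below €310.
H = 41/143 = 28.7%.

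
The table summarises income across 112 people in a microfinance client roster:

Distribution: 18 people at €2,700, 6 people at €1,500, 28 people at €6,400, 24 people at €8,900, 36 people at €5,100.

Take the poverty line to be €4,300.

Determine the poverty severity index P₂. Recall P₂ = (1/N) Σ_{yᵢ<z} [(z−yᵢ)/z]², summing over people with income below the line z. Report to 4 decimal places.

Below z: 6×€1,500, 18×€2,700 (q = 24 of N = 112).
Relative gaps: (4300−1500)/4300 = 0.6512 (×6); (4300−2700)/4300 = 0.3721 (×18).
Squared: 0.4240 (×6); 0.1385 (×18).
Sum = 5.036236; P₂ = 5.036236 / 112 = 0.0450.

0.0450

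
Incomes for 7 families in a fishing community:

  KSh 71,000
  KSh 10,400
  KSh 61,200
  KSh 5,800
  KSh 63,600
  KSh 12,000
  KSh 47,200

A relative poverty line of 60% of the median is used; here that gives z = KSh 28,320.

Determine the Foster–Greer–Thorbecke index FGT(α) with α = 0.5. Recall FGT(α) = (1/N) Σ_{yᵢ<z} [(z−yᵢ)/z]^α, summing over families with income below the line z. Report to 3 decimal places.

Incomes under z: KSh 5,800, KSh 10,400, KSh 12,000 (q = 3 of N = 7).
Relative gaps: (28320−5800)/28320 = 0.7952; (28320−10400)/28320 = 0.6328; (28320−12000)/28320 = 0.5763.
Raised to α = 0.5: 0.89174; 0.79547; 0.75913.
Sum = 2.446331; FGT(0.5) = 2.446331 / 7 = 0.349.

0.349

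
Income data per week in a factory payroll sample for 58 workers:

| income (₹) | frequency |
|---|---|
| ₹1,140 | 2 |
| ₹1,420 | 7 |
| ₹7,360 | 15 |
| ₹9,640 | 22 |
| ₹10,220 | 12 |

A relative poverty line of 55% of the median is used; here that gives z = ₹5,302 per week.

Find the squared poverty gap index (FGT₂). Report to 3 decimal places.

0.086

Below the line: 2×₹1,140, 7×₹1,420 (q = 9 of N = 58).
Relative gaps: (5302−1140)/5302 = 0.7850 (×2); (5302−1420)/5302 = 0.7322 (×7).
Squared: 0.6162 (×2); 0.5361 (×7).
Sum = 4.984986; P₂ = 4.984986 / 58 = 0.086.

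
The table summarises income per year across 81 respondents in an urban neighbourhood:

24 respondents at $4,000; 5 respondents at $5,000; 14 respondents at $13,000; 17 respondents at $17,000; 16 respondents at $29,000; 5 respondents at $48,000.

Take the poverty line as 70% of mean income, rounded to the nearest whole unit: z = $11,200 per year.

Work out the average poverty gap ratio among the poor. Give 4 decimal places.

Incomes under z: 24×$4,000, 5×$5,000 (q = 29 of N = 81).
Shortfall ratios (z−y)/z: 0.6429 (×24), 0.5536 (×5); sum = 18.196429.
I averages over the q = 29 poor units only: 18.196429 / 29 = 0.6275.

0.6275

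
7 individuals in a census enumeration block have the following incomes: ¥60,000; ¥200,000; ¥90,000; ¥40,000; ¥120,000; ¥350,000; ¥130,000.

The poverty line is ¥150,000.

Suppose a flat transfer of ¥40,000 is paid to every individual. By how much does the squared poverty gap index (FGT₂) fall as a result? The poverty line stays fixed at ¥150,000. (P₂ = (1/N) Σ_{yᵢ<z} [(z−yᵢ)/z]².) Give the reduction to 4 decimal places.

Before: below the line — ¥40,000, ¥60,000, ¥90,000, ¥120,000, ¥130,000; squared poverty gap index (FGT₂) = 0.159365.
After the ¥40,000 transfer: below the line — ¥80,000, ¥100,000, ¥130,000; squared poverty gap index (FGT₂) = 0.049524.
Reduction = 0.159365 − 0.049524 = 0.1098.

0.1098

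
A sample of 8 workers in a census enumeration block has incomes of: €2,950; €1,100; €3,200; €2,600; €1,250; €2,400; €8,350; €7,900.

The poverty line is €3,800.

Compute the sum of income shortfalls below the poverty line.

€9,300

Incomes under z: €1,100, €1,250, €2,400, €2,600, €2,950, €3,200 (q = 6 of N = 8).
Individual gaps: 3800−1100 = 2700; 3800−1250 = 2550; 3800−2400 = 1400; 3800−2600 = 1200; 3800−2950 = 850; 3800−3200 = 600.
Aggregate gap = €9,300.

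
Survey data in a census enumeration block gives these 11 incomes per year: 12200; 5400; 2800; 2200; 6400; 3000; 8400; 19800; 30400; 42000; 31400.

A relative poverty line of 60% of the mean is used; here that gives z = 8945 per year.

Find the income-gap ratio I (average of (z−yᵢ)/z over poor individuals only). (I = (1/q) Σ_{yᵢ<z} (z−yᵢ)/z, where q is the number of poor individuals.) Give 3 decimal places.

Below the line: 2200, 2800, 3000, 5400, 6400, 8400 (q = 6 of N = 11).
Relative gaps: 0.7541, 0.6870, 0.6646, 0.3963, 0.2845, 0.0609; sum = 2.847401.
The income-gap ratio divides by q (the poor only): 2.847401 / 6 = 0.475.

0.475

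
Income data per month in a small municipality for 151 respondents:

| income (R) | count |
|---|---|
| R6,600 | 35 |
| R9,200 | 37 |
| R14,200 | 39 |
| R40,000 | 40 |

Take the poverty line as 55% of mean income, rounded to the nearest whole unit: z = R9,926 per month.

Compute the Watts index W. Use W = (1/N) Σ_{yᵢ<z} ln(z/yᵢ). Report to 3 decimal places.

Poor units: 35×R6,600, 37×R9,200 (q = 72 of N = 151).
ln(z/y) terms: ln(9926/6600) = 0.4081 (×35); ln(9926/9200) = 0.0760 (×37).
W = 17.093379 / 151 = 0.113.

0.113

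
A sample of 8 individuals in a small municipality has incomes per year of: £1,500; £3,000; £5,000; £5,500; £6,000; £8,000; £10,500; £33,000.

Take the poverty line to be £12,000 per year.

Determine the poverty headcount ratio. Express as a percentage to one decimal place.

87.5%

7 of the 8 individuals have income below £12,000.
H = 7/8 = 87.5%.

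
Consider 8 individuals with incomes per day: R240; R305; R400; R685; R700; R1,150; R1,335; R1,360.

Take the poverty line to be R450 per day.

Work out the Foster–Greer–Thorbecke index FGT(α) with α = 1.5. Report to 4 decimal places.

Below the line: R240, R305, R400 (q = 3 of N = 8).
Relative gaps: (450−240)/450 = 0.4667; (450−305)/450 = 0.3222; (450−400)/450 = 0.1111.
Raised to α = 1.5: 0.31879; 0.18291; 0.03704.
Sum = 0.538739; FGT(1.5) = 0.538739 / 8 = 0.0673.

0.0673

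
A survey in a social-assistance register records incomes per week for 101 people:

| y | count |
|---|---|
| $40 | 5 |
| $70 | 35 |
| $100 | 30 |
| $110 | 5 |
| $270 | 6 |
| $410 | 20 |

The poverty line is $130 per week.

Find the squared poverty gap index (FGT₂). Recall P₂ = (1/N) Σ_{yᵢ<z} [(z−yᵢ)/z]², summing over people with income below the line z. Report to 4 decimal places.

0.1145

Poor units: 5×$40, 35×$70, 30×$100, 5×$110 (q = 75 of N = 101).
Normalized shortfalls: (130−40)/130 = 0.6923 (×5); (130−70)/130 = 0.4615 (×35); (130−100)/130 = 0.2308 (×30); (130−110)/130 = 0.1538 (×5).
Squared: 0.4793 (×5); 0.2130 (×35); 0.0533 (×30); 0.0237 (×5).
Sum = 11.568047; P₂ = 11.568047 / 101 = 0.1145.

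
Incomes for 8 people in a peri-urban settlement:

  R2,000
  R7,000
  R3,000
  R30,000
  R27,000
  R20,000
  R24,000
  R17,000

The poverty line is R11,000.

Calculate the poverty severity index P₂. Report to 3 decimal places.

Incomes under z: R2,000, R3,000, R7,000 (q = 3 of N = 8).
Gap ratios (z−y)/z: (11000−2000)/11000 = 0.8182; (11000−3000)/11000 = 0.7273; (11000−7000)/11000 = 0.3636.
Squared: 0.6694; 0.5289; 0.1322.
Sum = 1.330579; P₂ = 1.330579 / 8 = 0.166.

0.166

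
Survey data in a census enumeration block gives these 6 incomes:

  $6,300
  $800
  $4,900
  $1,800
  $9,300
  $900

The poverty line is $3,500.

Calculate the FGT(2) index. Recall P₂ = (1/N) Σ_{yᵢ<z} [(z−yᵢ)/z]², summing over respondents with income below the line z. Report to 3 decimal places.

Below the line: $800, $900, $1,800 (q = 3 of N = 6).
Shortfall ratios: (3500−800)/3500 = 0.7714; (3500−900)/3500 = 0.7429; (3500−1800)/3500 = 0.4857.
Squared: 0.5951; 0.5518; 0.2359.
Sum = 1.382857; P₂ = 1.382857 / 6 = 0.230.

0.230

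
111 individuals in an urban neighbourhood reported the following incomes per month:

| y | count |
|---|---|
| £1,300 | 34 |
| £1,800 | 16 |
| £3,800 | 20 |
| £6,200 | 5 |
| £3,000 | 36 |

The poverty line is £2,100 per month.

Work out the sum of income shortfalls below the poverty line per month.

£32,000

Poor units: 34×£1,300, 16×£1,800 (q = 50 of N = 111).
Individual gaps: 34×(2100−1300) = 27200; 16×(2100−1800) = 4800.
Aggregate gap = £32,000.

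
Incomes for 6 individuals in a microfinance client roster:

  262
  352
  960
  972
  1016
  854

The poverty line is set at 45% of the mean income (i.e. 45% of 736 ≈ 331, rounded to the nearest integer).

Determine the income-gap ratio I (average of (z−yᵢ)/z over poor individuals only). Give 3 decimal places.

0.208

Below z: 262 (q = 1 of N = 6).
Shortfall ratios (z−y)/z: 0.2085; sum = 0.208459.
The income-gap ratio divides by q (the poor only): 0.208459 / 1 = 0.208.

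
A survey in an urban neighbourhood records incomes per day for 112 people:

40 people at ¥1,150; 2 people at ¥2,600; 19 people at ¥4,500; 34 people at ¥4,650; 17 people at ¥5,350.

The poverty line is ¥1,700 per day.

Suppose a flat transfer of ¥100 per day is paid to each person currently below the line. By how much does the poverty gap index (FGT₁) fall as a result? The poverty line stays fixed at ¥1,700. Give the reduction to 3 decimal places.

Before: below the line — 40×¥1,150; poverty gap index (FGT₁) = 0.11555.
After the ¥100 transfer: below the line — 40×¥1,250; poverty gap index (FGT₁) = 0.09454.
Reduction = 0.11555 − 0.09454 = 0.021.

0.021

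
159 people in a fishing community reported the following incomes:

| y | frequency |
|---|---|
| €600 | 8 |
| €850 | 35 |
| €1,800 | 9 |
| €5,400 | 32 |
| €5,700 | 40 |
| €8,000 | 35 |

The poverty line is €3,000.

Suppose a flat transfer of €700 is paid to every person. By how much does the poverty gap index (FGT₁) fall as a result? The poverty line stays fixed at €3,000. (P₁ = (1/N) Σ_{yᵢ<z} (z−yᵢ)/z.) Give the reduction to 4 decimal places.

Before: below the line — 8×€600, 35×€850, 9×€1,800; poverty gap index (FGT₁) = 0.220650.
After the €700 transfer: below the line — 8×€1,300, 35×€1,550, 9×€2,500; poverty gap index (FGT₁) = 0.144340.
Reduction = 0.220650 − 0.144340 = 0.0763.

0.0763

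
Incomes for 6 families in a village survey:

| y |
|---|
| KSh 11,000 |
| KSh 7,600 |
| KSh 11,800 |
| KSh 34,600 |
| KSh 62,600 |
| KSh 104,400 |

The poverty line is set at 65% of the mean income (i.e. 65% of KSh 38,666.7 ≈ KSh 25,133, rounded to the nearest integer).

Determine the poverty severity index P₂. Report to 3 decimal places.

0.181

Incomes under z: KSh 7,600, KSh 11,000, KSh 11,800 (q = 3 of N = 6).
Shortfall ratios: (25133−7600)/25133 = 0.6976; (25133−11000)/25133 = 0.5623; (25133−11800)/25133 = 0.5305.
Squared: 0.4867; 0.3162; 0.2814.
Sum = 1.084299; P₂ = 1.084299 / 6 = 0.181.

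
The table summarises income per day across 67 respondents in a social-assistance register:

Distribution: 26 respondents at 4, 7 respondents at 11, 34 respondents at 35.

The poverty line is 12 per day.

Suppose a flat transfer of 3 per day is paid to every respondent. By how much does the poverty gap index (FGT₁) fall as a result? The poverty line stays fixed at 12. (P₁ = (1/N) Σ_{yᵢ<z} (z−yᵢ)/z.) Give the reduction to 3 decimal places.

0.106

Before: below the line — 26×4, 7×11; poverty gap index (FGT₁) = 0.26741.
After the 3 transfer: below the line — 26×7; poverty gap index (FGT₁) = 0.16169.
Reduction = 0.26741 − 0.16169 = 0.106.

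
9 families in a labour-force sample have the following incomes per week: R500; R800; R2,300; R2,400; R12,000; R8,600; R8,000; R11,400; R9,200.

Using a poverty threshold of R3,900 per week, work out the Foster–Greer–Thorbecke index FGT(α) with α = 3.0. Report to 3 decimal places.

Poor units: R500, R800, R2,300, R2,400 (q = 4 of N = 9).
Normalized shortfalls: (3900−500)/3900 = 0.8718; (3900−800)/3900 = 0.7949; (3900−2300)/3900 = 0.4103; (3900−2400)/3900 = 0.3846.
Raised to α = 3.0: 0.66259; 0.50222; 0.06905; 0.05690.
Sum = 1.290750; FGT(3.0) = 1.290750 / 9 = 0.143.

0.143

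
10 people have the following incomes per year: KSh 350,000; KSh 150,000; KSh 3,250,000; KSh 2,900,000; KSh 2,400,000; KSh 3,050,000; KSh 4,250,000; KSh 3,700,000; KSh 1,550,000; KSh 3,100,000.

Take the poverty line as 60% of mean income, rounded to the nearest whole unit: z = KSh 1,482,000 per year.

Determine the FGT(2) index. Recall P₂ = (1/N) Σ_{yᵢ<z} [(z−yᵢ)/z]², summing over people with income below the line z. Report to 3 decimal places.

0.139

Poor units: KSh 150,000, KSh 350,000 (q = 2 of N = 10).
Relative gaps: (1482000−150000)/1482000 = 0.8988; (1482000−350000)/1482000 = 0.7638.
Squared: 0.8078; 0.5834.
Sum = 1.391256; P₂ = 1.391256 / 10 = 0.139.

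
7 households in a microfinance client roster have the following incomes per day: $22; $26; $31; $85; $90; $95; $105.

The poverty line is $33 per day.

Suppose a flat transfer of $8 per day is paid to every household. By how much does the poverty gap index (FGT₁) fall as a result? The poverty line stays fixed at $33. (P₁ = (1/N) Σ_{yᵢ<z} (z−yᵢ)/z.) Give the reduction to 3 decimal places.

Before: below the line — $22, $26, $31; poverty gap index (FGT₁) = 0.08658.
After the $8 transfer: below the line — $30; poverty gap index (FGT₁) = 0.01299.
Reduction = 0.08658 − 0.01299 = 0.074.

0.074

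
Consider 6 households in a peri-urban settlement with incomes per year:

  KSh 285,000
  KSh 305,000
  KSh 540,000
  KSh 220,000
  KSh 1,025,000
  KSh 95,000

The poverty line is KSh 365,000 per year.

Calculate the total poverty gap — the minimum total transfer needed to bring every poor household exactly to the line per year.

Below the line: KSh 95,000, KSh 220,000, KSh 285,000, KSh 305,000 (q = 4 of N = 6).
Individual gaps: 365000−95000 = 270000; 365000−220000 = 145000; 365000−285000 = 80000; 365000−305000 = 60000.
Aggregate gap = KSh 555,000.

KSh 555,000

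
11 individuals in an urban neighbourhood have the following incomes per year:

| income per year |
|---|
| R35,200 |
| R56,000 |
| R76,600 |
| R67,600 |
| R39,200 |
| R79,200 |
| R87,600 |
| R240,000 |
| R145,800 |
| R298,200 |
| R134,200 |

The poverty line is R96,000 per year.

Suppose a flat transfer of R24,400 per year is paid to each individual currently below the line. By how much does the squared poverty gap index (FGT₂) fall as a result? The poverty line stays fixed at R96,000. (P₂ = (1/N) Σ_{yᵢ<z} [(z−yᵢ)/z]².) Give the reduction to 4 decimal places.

Before: below the line — R35,200, R39,200, R56,000, R67,600, R76,600, R79,200, R87,600; squared poverty gap index (FGT₂) = 0.099221.
After the R24,400 transfer: below the line — R59,600, R63,600, R80,400, R92,000; squared poverty gap index (FGT₂) = 0.025983.
Reduction = 0.099221 − 0.025983 = 0.0732.

0.0732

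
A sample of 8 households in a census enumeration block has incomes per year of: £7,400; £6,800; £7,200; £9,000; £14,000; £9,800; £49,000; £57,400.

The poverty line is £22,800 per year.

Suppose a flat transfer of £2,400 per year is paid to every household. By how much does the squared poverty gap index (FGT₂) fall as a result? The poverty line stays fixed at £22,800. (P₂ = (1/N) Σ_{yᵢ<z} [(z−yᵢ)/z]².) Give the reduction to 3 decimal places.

0.087

Before: below the line — £6,800, £7,200, £7,400, £9,000, £9,800, £14,000; squared poverty gap index (FGT₂) = 0.28215.
After the £2,400 transfer: below the line — £9,200, £9,600, £9,800, £11,400, £12,200, £16,400; squared poverty gap index (FGT₂) = 0.19513.
Reduction = 0.28215 − 0.19513 = 0.087.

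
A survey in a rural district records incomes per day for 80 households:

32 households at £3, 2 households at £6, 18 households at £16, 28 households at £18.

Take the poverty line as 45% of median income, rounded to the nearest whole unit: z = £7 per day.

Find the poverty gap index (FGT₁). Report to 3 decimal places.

Below z: 32×£3, 2×£6 (q = 34 of N = 80).
Normalized shortfalls: (7−3)/7 = 0.5714 (×32); (7−6)/7 = 0.1429 (×2).
Sum of shortfalls = 18.571429; P₁ averages over all N: 18.571429 / 80 = 0.232.

0.232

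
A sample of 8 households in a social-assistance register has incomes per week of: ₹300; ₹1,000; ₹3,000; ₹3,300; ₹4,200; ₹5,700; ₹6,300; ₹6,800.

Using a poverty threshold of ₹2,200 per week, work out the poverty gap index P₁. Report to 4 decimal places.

Incomes under z: ₹300, ₹1,000 (q = 2 of N = 8).
Shortfall ratios: (2200−300)/2200 = 0.8636; (2200−1000)/2200 = 0.5455.
Σ = 1.409091. Dividing by the full population N = 8 gives P₁ = 0.1761.

0.1761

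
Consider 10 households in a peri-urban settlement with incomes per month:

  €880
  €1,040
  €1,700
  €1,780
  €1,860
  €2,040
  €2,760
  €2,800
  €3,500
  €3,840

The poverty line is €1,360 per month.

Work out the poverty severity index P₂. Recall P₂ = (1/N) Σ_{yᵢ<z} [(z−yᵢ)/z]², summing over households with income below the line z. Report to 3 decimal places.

Below z: €880, €1,040 (q = 2 of N = 10).
Gap ratios (z−y)/z: (1360−880)/1360 = 0.3529; (1360−1040)/1360 = 0.2353.
Squared: 0.1246; 0.0554.
Sum = 0.179931; P₂ = 0.179931 / 10 = 0.018.

0.018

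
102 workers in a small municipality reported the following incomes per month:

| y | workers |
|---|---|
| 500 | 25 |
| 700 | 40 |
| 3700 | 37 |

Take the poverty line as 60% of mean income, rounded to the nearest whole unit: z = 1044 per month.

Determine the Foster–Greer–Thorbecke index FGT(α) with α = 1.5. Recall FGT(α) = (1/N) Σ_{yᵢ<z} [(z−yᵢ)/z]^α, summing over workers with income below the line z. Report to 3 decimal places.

Below the line: 25×500, 40×700 (q = 65 of N = 102).
Normalized shortfalls: (1044−500)/1044 = 0.5211 (×25); (1044−700)/1044 = 0.3295 (×40).
Raised to α = 1.5: 0.37614 (×25); 0.18914 (×40).
Sum = 16.969120; FGT(1.5) = 16.969120 / 102 = 0.166.

0.166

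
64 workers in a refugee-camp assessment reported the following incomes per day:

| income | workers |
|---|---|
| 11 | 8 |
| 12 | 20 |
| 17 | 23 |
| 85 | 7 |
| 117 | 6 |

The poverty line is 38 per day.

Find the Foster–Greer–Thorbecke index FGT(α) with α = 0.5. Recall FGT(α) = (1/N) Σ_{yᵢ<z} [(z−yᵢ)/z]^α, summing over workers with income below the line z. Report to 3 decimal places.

Poor units: 8×11, 20×12, 23×17 (q = 51 of N = 64).
Normalized shortfalls: (38−11)/38 = 0.7105 (×8); (38−12)/38 = 0.6842 (×20); (38−17)/38 = 0.5526 (×23).
Raised to α = 0.5: 0.84293 (×8); 0.82717 (×20); 0.74339 (×23).
Sum = 40.384836; FGT(0.5) = 40.384836 / 64 = 0.631.

0.631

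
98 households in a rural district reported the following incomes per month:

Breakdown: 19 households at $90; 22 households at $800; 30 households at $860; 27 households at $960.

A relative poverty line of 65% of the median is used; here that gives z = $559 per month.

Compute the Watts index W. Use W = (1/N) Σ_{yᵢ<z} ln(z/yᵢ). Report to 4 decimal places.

Below z: 19×$90 (q = 19 of N = 98).
ln(z/y) terms: ln(559/90) = 1.8263 (×19).
W = 34.700456 / 98 = 0.3541.

0.3541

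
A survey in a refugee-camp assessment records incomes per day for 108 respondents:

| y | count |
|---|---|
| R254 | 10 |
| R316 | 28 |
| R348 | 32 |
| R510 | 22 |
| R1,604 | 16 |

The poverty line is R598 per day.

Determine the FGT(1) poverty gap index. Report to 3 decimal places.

0.329

Incomes under z: 10×R254, 28×R316, 32×R348, 22×R510 (q = 92 of N = 108).
Relative gaps: (598−254)/598 = 0.5753 (×10); (598−316)/598 = 0.4716 (×28); (598−348)/598 = 0.4181 (×32); (598−510)/598 = 0.1472 (×22).
Σ = 35.571906. Dividing by the full population N = 108 gives P₁ = 0.329.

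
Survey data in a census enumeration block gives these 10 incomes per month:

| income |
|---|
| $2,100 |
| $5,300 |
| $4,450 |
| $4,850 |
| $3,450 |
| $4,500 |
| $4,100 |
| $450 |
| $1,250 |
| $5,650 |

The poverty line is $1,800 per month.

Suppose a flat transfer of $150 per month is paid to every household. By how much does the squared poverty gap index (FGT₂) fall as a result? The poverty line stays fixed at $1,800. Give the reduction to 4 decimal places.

0.0162

Before: below the line — $450, $1,250; squared poverty gap index (FGT₂) = 0.065586.
After the $150 transfer: below the line — $600, $1,400; squared poverty gap index (FGT₂) = 0.049383.
Reduction = 0.065586 − 0.049383 = 0.0162.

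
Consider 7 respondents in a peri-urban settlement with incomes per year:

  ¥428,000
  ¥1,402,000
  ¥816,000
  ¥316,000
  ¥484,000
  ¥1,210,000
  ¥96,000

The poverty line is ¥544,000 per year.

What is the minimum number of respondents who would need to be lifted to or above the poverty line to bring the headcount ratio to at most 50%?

Currently q = 4 of N = 7 are below the line (H = 0.571).
A headcount ratio of at most 50% allows at most ⌊0.50 × 7⌋ = 3 poor respondents.
So at least 4 − 3 = 1 must be lifted.

1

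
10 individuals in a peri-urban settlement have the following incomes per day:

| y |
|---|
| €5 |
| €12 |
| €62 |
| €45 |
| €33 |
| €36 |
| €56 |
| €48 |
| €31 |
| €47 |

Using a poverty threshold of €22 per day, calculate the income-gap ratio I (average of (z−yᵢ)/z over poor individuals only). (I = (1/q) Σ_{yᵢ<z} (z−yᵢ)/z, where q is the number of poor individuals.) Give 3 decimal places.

Below the line: €5, €12 (q = 2 of N = 10).
Relative gaps: 0.7727, 0.4545; sum = 1.227273.
I averages over the q = 2 poor units only: 1.227273 / 2 = 0.614.

0.614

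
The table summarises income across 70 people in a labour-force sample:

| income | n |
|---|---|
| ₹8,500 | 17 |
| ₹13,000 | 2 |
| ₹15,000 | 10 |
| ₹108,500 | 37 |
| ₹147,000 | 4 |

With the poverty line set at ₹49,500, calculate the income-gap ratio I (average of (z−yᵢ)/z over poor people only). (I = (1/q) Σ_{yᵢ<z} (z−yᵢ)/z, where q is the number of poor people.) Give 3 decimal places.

Incomes under z: 17×₹8,500, 2×₹13,000, 10×₹15,000 (q = 29 of N = 70).
Shortfall ratios (z−y)/z: 0.8283 (×17), 0.7374 (×2), 0.6970 (×10); sum = 22.525253.
I averages over the q = 29 poor units only: 22.525253 / 29 = 0.777.

0.777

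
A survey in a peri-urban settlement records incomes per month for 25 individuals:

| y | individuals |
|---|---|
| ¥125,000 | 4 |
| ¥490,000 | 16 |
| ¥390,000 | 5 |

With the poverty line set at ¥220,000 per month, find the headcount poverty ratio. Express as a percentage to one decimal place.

16.0%

4 of the 25 individuals have income below ¥220,000.
H = 4/25 = 16.0%.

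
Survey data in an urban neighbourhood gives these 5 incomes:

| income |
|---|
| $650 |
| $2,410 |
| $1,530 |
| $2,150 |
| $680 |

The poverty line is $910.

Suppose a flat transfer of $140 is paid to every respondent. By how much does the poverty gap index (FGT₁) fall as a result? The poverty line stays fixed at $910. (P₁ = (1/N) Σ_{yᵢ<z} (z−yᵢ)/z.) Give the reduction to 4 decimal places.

Before: below the line — $650, $680; poverty gap index (FGT₁) = 0.107692.
After the $140 transfer: below the line — $790, $820; poverty gap index (FGT₁) = 0.046154.
Reduction = 0.107692 − 0.046154 = 0.0615.

0.0615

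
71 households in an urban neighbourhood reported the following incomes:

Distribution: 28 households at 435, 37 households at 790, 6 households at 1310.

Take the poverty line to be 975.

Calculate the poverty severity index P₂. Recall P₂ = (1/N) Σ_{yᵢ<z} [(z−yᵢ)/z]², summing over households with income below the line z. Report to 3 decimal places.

0.140

Below the line: 28×435, 37×790 (q = 65 of N = 71).
Gap ratios (z−y)/z: (975−435)/975 = 0.5538 (×28); (975−790)/975 = 0.1897 (×37).
Squared: 0.3067 (×28); 0.0360 (×37).
Sum = 9.920973; P₂ = 9.920973 / 71 = 0.140.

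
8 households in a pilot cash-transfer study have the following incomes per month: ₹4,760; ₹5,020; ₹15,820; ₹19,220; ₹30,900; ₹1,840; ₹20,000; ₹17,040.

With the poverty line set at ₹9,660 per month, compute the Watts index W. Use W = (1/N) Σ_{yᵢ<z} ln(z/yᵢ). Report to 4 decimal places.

Below the line: ₹1,840, ₹4,760, ₹5,020 (q = 3 of N = 8).
ln(z/y) terms: ln(9660/1840) = 1.6582; ln(9660/4760) = 0.7077; ln(9660/5020) = 0.6546.
W = 3.020538 / 8 = 0.3776.

0.3776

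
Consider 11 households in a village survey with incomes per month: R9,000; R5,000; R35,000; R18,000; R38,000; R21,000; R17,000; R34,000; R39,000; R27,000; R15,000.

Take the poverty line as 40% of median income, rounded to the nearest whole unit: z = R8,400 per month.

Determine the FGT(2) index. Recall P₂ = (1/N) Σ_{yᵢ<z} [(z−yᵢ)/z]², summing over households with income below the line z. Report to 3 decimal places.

0.015

Below the line: R5,000 (q = 1 of N = 11).
Shortfall ratios: (8400−5000)/8400 = 0.4048.
Squared: 0.1638.
Sum = 0.163832; P₂ = 0.163832 / 11 = 0.015.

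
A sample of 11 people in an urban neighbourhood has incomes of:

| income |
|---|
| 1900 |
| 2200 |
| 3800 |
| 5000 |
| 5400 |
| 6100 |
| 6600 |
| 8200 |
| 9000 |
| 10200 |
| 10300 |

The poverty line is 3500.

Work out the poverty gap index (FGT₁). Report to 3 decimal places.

0.075

Poor units: 1900, 2200 (q = 2 of N = 11).
Shortfall ratios: (3500−1900)/3500 = 0.4571; (3500−2200)/3500 = 0.3714.
Sum of shortfalls = 0.828571; P₁ averages over all N: 0.828571 / 11 = 0.075.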